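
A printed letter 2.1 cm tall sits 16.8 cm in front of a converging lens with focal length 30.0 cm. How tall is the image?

1/d_i = 1/f − 1/d_o = 1/(30.00) − 1/(16.8) = -0.02619, so d_i = -38.18 cm.
m = −d_i/d_o = +2.273.
|h_i| = |m|·h_o = 2.273 × 2.1 = 4.77 cm. The image is virtual, upright and enlarged, on the same side as the object.

4.77 cm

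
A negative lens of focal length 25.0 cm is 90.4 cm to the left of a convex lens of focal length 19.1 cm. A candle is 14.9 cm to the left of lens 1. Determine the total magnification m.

m = -0.148

f₁ = −25.0 cm (diverging).
Lens 1: 1/d_i1 = 1/(-25.0) − 1/(14.9) = -0.1071, so d_i1 = -9.336 cm; m₁ = −d_i1/d_o1 = +0.6266.
d_o2 = 90.4 − (-9.336) = 99.74 cm.
Lens 2: 1/d_i2 = 1/(19.1) − 1/(99.74) = 0.04233, so d_i2 = 23.62 cm; m₂ = −d_i2/d_o2 = -0.2369.
m = m₁·m₂ = (+0.6266)(-0.2369) = -0.148.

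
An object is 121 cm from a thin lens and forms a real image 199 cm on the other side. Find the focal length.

Real image ⇒ d_i = +199 cm.
1/f = 1/d_o + 1/d_i = 1/(121) + 1/(199) = 0.01329, so f = 75.2 cm.
Since f is positive, the thin lens is converging.

f = 75.2 cm (converging)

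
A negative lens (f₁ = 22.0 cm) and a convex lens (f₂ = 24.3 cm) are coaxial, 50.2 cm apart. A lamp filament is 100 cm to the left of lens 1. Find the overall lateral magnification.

f₁ = −22.0 cm (diverging).
Lens 1: 1/d_i1 = 1/(-22.0) − 1/(100) = -0.05545, so d_i1 = -18.03 cm; m₁ = −d_i1/d_o1 = +0.1803.
d_o2 = 50.2 − (-18.03) = 68.23 cm.
Lens 2: 1/d_i2 = 1/(24.3) − 1/(68.23) = 0.02650, so d_i2 = 37.74 cm; m₂ = −d_i2/d_o2 = -0.5532.
m = m₁·m₂ = (+0.1803)(-0.5532) = -0.0997.

m = -0.0997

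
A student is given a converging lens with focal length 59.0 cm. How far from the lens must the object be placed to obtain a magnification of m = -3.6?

m = −d_i/d_o ⇒ d_i = −m·d_o.
1/f = 1/d_o + 1/d_i = 1/d_o − 1/(m·d_o) = (1 − 1/m)/d_o, so d_o = f(1 − 1/m) = (59.00)(1 − 1/(-3.6)) = 75.4 cm.

75.4 cm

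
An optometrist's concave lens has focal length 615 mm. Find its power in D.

For a concave lens, f = −615 mm.
f = -61.5 cm = -0.615 m.
P = 1/f = 1/(-0.615 m) = -1.63 D.

P = -1.63 D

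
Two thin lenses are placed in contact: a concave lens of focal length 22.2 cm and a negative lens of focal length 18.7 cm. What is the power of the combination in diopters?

P₁ = 1/f₁ = 1/(-0.222 m) = -4.505 D; P₂ = 1/f₂ = 1/(-0.187 m) = -5.348 D.
For thin lenses in contact, P = P₁ + P₂ = (-4.505) + (-5.348) = -9.85 D.

P = -9.85 D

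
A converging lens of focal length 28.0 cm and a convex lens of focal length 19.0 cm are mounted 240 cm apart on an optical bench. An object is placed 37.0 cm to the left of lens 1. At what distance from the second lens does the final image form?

22.4 cm

Lens 1: 1/d_i1 = 1/f₁ − 1/d_o1 = 1/(28.0) − 1/(37.0) = 0.008687, so d_i1 = 115.1 cm.
The intermediate image is 115.1 cm to the right of lens 1, which is 240 − (115.1) = 124.9 cm to the left of lens 2, so d_o2 = +124.9 cm.
Lens 2: 1/d_i2 = 1/f₂ − 1/d_o2 = 1/(19.0) − 1/(124.9) = 0.04463, so d_i2 = 22.4 cm.
The final image is real, 22.4 cm to the right of lens 2 (overall magnification ≈ 0.56).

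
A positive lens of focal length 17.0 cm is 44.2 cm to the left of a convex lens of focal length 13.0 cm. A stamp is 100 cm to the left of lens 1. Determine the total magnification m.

Lens 1: 1/d_i1 = 1/(17.0) − 1/(100) = 0.04882, so d_i1 = 20.48 cm; m₁ = −d_i1/d_o1 = -0.2048.
d_o2 = 44.2 − (20.48) = 23.72 cm.
Lens 2: 1/d_i2 = 1/(13.0) − 1/(23.72) = 0.03476, so d_i2 = 28.76 cm; m₂ = −d_i2/d_o2 = -1.213.
m = m₁·m₂ = (-0.2048)(-1.213) = +0.248.

m = +0.248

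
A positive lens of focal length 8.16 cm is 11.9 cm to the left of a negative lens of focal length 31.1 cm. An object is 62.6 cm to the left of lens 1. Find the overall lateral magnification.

Lens 1: 1/d_i1 = 1/(8.16) − 1/(62.6) = 0.1066, so d_i1 = 9.383 cm; m₁ = −d_i1/d_o1 = -0.1499.
d_o2 = 11.9 − (9.383) = 2.517 cm.
f₂ = −31.1 cm (diverging).
Lens 2: 1/d_i2 = 1/(-31.1) − 1/(2.517) = -0.4295, so d_i2 = -2.329 cm; m₂ = −d_i2/d_o2 = +0.9251.
m = m₁·m₂ = (-0.1499)(+0.9251) = -0.139.

m = -0.139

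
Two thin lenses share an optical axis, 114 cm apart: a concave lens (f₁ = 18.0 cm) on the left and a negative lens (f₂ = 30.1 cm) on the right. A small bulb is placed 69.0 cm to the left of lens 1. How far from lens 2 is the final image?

24.4 cm

Lens 1 is diverging, so f₁ = −18.0 cm.
Lens 1: 1/d_i1 = 1/f₁ − 1/d_o1 = 1/(-18.0) − 1/(69.0) = -0.07005, so d_i1 = -14.28 cm.
The intermediate image is 14.28 cm to the left of lens 1 (virtual), which is 114 − (-14.28) = 128.3 cm to the left of lens 2, so d_o2 = +128.3 cm.
Lens 2 is diverging, so f₂ = −30.1 cm.
Lens 2: 1/d_i2 = 1/f₂ − 1/d_o2 = 1/(-30.1) − 1/(128.3) = -0.04102, so d_i2 = -24.4 cm.
The final image is virtual, 24.4 cm to the left of lens 2 (overall magnification ≈ 0.039).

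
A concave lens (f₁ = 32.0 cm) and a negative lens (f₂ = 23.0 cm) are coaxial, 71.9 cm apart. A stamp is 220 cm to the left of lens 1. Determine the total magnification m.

m = +0.0238

f₁ = −32.0 cm (diverging).
Lens 1: 1/d_i1 = 1/(-32.0) − 1/(220) = -0.03580, so d_i1 = -27.94 cm; m₁ = −d_i1/d_o1 = +0.1270.
d_o2 = 71.9 − (-27.94) = 99.84 cm.
f₂ = −23.0 cm (diverging).
Lens 2: 1/d_i2 = 1/(-23.0) − 1/(99.84) = -0.05349, so d_i2 = -18.69 cm; m₂ = −d_i2/d_o2 = +0.1872.
m = m₁·m₂ = (+0.1270)(+0.1872) = +0.0238.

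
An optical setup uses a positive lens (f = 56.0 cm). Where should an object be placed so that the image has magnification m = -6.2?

65.0 cm

m = −d_i/d_o ⇒ d_i = −m·d_o.
1/f = 1/d_o + 1/d_i = 1/d_o − 1/(m·d_o) = (1 − 1/m)/d_o, so d_o = f(1 − 1/m) = (56.00)(1 − 1/(-6.2)) = 65.0 cm.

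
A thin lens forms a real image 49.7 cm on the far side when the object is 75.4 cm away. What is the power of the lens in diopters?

P = +3.34 D

d_i = +49.7 cm.
1/f = 1/d_o + 1/d_i = 1/(75.4) + 1/(49.7) = 0.03338 cm⁻¹.
f = 29.96 cm = 0.2996 m, so P = 1/f = +3.34 D.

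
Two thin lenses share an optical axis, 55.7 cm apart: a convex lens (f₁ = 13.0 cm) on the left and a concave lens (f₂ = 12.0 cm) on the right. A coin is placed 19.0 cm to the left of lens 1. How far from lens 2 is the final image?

Lens 1: 1/d_i1 = 1/f₁ − 1/d_o1 = 1/(13.0) − 1/(19.0) = 0.02429, so d_i1 = 41.17 cm.
The intermediate image is 41.17 cm to the right of lens 1, which is 55.7 − (41.17) = 14.53 cm to the left of lens 2, so d_o2 = +14.53 cm.
Lens 2 is diverging, so f₂ = −12.0 cm.
Lens 2: 1/d_i2 = 1/f₂ − 1/d_o2 = 1/(-12.0) − 1/(14.53) = -0.1522, so d_i2 = -6.57 cm.
The final image is virtual, 6.57 cm to the left of lens 2 (overall magnification ≈ -0.98).

6.57 cm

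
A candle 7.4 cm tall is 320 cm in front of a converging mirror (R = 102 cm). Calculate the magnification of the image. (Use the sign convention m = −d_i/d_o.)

f = R/2 = 102/2 = 51.00 cm.
1/d_i = 1/f − 1/d_o = 1/(51.00) − 1/(320) = 0.01648, so d_i = 60.67 cm.
m = −d_i/d_o = −(60.67)/(320) = -0.190.
The image is real, inverted and reduced, in front of the mirror.

m = -0.190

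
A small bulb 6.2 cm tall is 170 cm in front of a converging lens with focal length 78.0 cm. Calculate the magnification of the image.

m = -0.848

1/d_i = 1/f − 1/d_o = 1/(78.00) − 1/(170) = 0.006938, so d_i = 144.1 cm.
m = −d_i/d_o = −(144.1)/(170) = -0.848.
The image is real, inverted and reduced, on the far side of the lens.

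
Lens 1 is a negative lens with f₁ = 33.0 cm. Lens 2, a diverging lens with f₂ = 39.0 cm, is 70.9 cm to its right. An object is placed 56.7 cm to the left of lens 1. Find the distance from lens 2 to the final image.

Lens 1 is diverging, so f₁ = −33.0 cm.
Lens 1: 1/d_i1 = 1/f₁ − 1/d_o1 = 1/(-33.0) − 1/(56.7) = -0.04794, so d_i1 = -20.86 cm.
The intermediate image is 20.86 cm to the left of lens 1 (virtual), which is 70.9 − (-20.86) = 91.76 cm to the left of lens 2, so d_o2 = +91.76 cm.
Lens 2 is diverging, so f₂ = −39.0 cm.
Lens 2: 1/d_i2 = 1/f₂ − 1/d_o2 = 1/(-39.0) − 1/(91.76) = -0.03654, so d_i2 = -27.4 cm.
The final image is virtual, 27.4 cm to the left of lens 2 (overall magnification ≈ 0.11).

27.4 cm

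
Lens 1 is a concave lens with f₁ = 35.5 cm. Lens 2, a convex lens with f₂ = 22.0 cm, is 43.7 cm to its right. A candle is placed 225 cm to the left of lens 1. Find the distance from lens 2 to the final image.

Lens 1 is diverging, so f₁ = −35.5 cm.
Lens 1: 1/d_i1 = 1/f₁ − 1/d_o1 = 1/(-35.5) − 1/(225) = -0.03261, so d_i1 = -30.66 cm.
The intermediate image is 30.66 cm to the left of lens 1 (virtual), which is 43.7 − (-30.66) = 74.36 cm to the left of lens 2, so d_o2 = +74.36 cm.
Lens 2: 1/d_i2 = 1/f₂ − 1/d_o2 = 1/(22.0) − 1/(74.36) = 0.03201, so d_i2 = 31.2 cm.
The final image is real, 31.2 cm to the right of lens 2 (overall magnification ≈ -0.057).

31.2 cm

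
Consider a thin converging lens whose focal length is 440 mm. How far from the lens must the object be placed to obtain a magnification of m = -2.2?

m = −d_i/d_o ⇒ d_i = −m·d_o.
1/f = 1/d_o + 1/d_i = 1/d_o − 1/(m·d_o) = (1 − 1/m)/d_o, so d_o = f(1 − 1/m) = (440.0)(1 − 1/(-2.2)) = 640 mm.

640 mm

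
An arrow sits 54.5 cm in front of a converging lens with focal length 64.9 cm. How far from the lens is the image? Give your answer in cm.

340 cm

Thin-lens equation: 1/v = 1/f − 1/u = 1/(64.90) − 1/(54.5) = 0.01541 − 0.01835 = -0.002940, so v = -340 cm.
The image is virtual, upright and enlarged, on the same side as the object.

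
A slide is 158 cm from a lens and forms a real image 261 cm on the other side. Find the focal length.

f = 98.4 cm (converging)

Real image ⇒ d_i = +261 cm.
1/f = 1/d_o + 1/d_i = 1/(158) + 1/(261) = 0.01016, so f = 98.4 cm.
Since f is positive, the lens is converging.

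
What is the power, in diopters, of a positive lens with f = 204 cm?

f = 204 cm = 2.04 m.
P = 1/f = 1/(2.04 m) = +0.490 D.

P = +0.490 D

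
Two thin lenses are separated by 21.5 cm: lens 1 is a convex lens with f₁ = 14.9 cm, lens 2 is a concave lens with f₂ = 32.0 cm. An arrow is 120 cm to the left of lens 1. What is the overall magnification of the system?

m = -0.124

Lens 1: 1/d_i1 = 1/(14.9) − 1/(120) = 0.05878, so d_i1 = 17.01 cm; m₁ = −d_i1/d_o1 = -0.1418.
d_o2 = 21.5 − (17.01) = 4.490 cm.
f₂ = −32.0 cm (diverging).
Lens 2: 1/d_i2 = 1/(-32.0) − 1/(4.490) = -0.2540, so d_i2 = -3.938 cm; m₂ = −d_i2/d_o2 = +0.8770.
m = m₁·m₂ = (-0.1418)(+0.8770) = -0.124.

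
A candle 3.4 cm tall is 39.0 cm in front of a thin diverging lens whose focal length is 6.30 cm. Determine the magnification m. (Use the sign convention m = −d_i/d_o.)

m = +0.139

For a diverging lens, f = -6.30 cm.
1/d_i = 1/f − 1/d_o = 1/(-6.300) − 1/(39.0) = -0.1844, so d_i = -5.424 cm.
m = −d_i/d_o = −(-5.424)/(39.0) = +0.139.
The image is virtual, upright and reduced, on the same side as the object.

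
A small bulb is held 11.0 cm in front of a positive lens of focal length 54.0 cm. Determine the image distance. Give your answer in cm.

13.8 cm

Lens equation: 1/v = 1/f − 1/u = 1/(54.00) − 1/(11.0) = 0.01852 − 0.09091 = -0.07239, so v = -13.8 cm.
The image is virtual, upright and enlarged, on the same side as the object.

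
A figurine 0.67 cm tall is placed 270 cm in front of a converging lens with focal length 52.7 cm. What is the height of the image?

0.162 cm

1/d_i = 1/f − 1/d_o = 1/(52.70) − 1/(270) = 0.01527, so d_i = 65.48 cm.
m = −d_i/d_o = -0.2425.
|h_i| = |m|·h_o = 0.2425 × 0.67 = 0.162 cm. The image is real, inverted and reduced, on the far side of the lens.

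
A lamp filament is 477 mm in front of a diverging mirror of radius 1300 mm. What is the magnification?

m = +0.577

f = R/2 = 1300/2 = 650.0 mm; for a diverging mirror, f = -650.0 mm.
1/d_i = 1/f − 1/d_o = 1/(-650.0) − 1/(477) = -0.003635, so d_i = -275.1 mm.
m = −d_i/d_o = −(-275.1)/(477) = +0.577.
The image is virtual, upright and reduced, behind the mirror.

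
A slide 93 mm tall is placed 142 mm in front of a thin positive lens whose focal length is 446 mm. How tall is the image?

1/d_i = 1/f − 1/d_o = 1/(446.0) − 1/(142) = -0.004800, so d_i = -208.3 mm.
m = −d_i/d_o = +1.467.
|h_i| = |m|·h_o = 1.467 × 93 = 136 mm. The image is virtual, upright and enlarged, on the same side as the object.

136 mm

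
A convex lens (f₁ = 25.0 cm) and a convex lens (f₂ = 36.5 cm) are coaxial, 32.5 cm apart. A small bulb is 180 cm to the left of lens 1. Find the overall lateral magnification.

Lens 1: 1/d_i1 = 1/(25.0) − 1/(180) = 0.03444, so d_i1 = 29.03 cm; m₁ = −d_i1/d_o1 = -0.1613.
d_o2 = 32.5 − (29.03) = 3.470 cm.
Lens 2: 1/d_i2 = 1/(36.5) − 1/(3.470) = -0.2608, so d_i2 = -3.835 cm; m₂ = −d_i2/d_o2 = +1.105.
m = m₁·m₂ = (-0.1613)(+1.105) = -0.178.

m = -0.178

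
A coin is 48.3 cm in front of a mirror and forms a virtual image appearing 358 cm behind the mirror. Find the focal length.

Virtual image ⇒ d_i = −358 cm.
1/f = 1/d_o + 1/d_i = 1/(48.3) + 1/(-358) = 0.01791, so f = 55.8 cm.
Since f is positive, the mirror is concave.

f = 55.8 cm (concave)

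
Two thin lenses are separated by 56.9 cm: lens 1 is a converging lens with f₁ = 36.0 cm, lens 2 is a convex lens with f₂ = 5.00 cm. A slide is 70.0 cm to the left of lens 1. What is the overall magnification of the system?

Lens 1: 1/d_i1 = 1/(36.0) − 1/(70.0) = 0.01349, so d_i1 = 74.12 cm; m₁ = −d_i1/d_o1 = -1.059.
d_o2 = 56.9 − (74.12) = -17.22 cm (virtual object).
Lens 2: 1/d_i2 = 1/(5.00) − 1/(-17.22) = 0.2581, so d_i2 = 3.875 cm; m₂ = −d_i2/d_o2 = +0.2250.
m = m₁·m₂ = (-1.059)(+0.2250) = -0.238.

m = -0.238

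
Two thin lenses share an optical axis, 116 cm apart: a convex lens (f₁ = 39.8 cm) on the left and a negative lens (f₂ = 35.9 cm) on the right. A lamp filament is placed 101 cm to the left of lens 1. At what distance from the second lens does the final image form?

Lens 1: 1/d_i1 = 1/f₁ − 1/d_o1 = 1/(39.8) − 1/(101) = 0.01522, so d_i1 = 65.68 cm.
The intermediate image is 65.68 cm to the right of lens 1, which is 116 − (65.68) = 50.32 cm to the left of lens 2, so d_o2 = +50.32 cm.
Lens 2 is diverging, so f₂ = −35.9 cm.
Lens 2: 1/d_i2 = 1/f₂ − 1/d_o2 = 1/(-35.9) − 1/(50.32) = -0.04773, so d_i2 = -21.0 cm.
The final image is virtual, 21.0 cm to the left of lens 2 (overall magnification ≈ -0.27).

21.0 cm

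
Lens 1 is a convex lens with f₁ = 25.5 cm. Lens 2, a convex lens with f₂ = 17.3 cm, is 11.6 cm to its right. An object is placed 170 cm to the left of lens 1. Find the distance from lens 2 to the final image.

Lens 1: 1/d_i1 = 1/f₁ − 1/d_o1 = 1/(25.5) − 1/(170) = 0.03333, so d_i1 = 30.00 cm.
The intermediate image is 30.00 cm to the right of lens 1, which lies 18.40 cm to the right of lens 2 — a virtual object — so d_o2 = −18.40 cm.
Lens 2: 1/d_i2 = 1/f₂ − 1/d_o2 = 1/(17.3) − 1/(-18.40) = 0.1122, so d_i2 = 8.92 cm.
The final image is real, 8.92 cm to the right of lens 2 (overall magnification ≈ -0.086).

8.92 cm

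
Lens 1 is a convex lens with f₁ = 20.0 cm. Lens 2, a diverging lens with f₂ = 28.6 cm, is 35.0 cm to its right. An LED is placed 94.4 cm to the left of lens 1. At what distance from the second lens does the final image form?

7.20 cm

Lens 1: 1/d_i1 = 1/f₁ − 1/d_o1 = 1/(20.0) − 1/(94.4) = 0.03941, so d_i1 = 25.38 cm.
The intermediate image is 25.38 cm to the right of lens 1, which is 35.0 − (25.38) = 9.620 cm to the left of lens 2, so d_o2 = +9.620 cm.
Lens 2 is diverging, so f₂ = −28.6 cm.
Lens 2: 1/d_i2 = 1/f₂ − 1/d_o2 = 1/(-28.6) − 1/(9.620) = -0.1389, so d_i2 = -7.20 cm.
The final image is virtual, 7.20 cm to the left of lens 2 (overall magnification ≈ -0.20).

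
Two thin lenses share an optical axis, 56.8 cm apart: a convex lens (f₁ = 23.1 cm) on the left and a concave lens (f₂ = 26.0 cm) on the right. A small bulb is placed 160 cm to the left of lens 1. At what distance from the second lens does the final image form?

Lens 1: 1/d_i1 = 1/f₁ − 1/d_o1 = 1/(23.1) − 1/(160) = 0.03704, so d_i1 = 27.00 cm.
The intermediate image is 27.00 cm to the right of lens 1, which is 56.8 − (27.00) = 29.80 cm to the left of lens 2, so d_o2 = +29.80 cm.
Lens 2 is diverging, so f₂ = −26.0 cm.
Lens 2: 1/d_i2 = 1/f₂ − 1/d_o2 = 1/(-26.0) − 1/(29.80) = -0.07202, so d_i2 = -13.9 cm.
The final image is virtual, 13.9 cm to the left of lens 2 (overall magnification ≈ -0.079).

13.9 cm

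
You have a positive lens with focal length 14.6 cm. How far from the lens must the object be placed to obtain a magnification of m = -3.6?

m = −d_i/d_o ⇒ d_i = −m·d_o.
1/f = 1/d_o + 1/d_i = 1/d_o − 1/(m·d_o) = (1 − 1/m)/d_o, so d_o = f(1 − 1/m) = (14.60)(1 − 1/(-3.6)) = 18.7 cm.

18.7 cm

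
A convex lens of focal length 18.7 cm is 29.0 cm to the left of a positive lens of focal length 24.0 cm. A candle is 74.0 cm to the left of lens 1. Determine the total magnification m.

m = -0.405

Lens 1: 1/d_i1 = 1/(18.7) − 1/(74.0) = 0.03996, so d_i1 = 25.02 cm; m₁ = −d_i1/d_o1 = -0.3381.
d_o2 = 29.0 − (25.02) = 3.980 cm.
Lens 2: 1/d_i2 = 1/(24.0) − 1/(3.980) = -0.2096, so d_i2 = -4.771 cm; m₂ = −d_i2/d_o2 = +1.199.
m = m₁·m₂ = (-0.3381)(+1.199) = -0.405.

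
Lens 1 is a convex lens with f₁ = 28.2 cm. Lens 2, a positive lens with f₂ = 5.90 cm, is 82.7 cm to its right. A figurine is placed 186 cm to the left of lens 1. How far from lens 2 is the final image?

6.70 cm

Lens 1: 1/d_i1 = 1/f₁ − 1/d_o1 = 1/(28.2) − 1/(186) = 0.03008, so d_i1 = 33.24 cm.
The intermediate image is 33.24 cm to the right of lens 1, which is 82.7 − (33.24) = 49.46 cm to the left of lens 2, so d_o2 = +49.46 cm.
Lens 2: 1/d_i2 = 1/f₂ − 1/d_o2 = 1/(5.90) − 1/(49.46) = 0.1493, so d_i2 = 6.70 cm.
The final image is real, 6.70 cm to the right of lens 2 (overall magnification ≈ 0.024).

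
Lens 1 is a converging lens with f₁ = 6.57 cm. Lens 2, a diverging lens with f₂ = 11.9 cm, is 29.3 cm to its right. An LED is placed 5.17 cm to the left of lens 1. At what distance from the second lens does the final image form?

9.74 cm

Lens 1: 1/d_i1 = 1/f₁ − 1/d_o1 = 1/(6.57) − 1/(5.17) = -0.04122, so d_i1 = -24.26 cm.
The intermediate image is 24.26 cm to the left of lens 1 (virtual), which is 29.3 − (-24.26) = 53.56 cm to the left of lens 2, so d_o2 = +53.56 cm.
Lens 2 is diverging, so f₂ = −11.9 cm.
Lens 2: 1/d_i2 = 1/f₂ − 1/d_o2 = 1/(-11.9) − 1/(53.56) = -0.1027, so d_i2 = -9.74 cm.
The final image is virtual, 9.74 cm to the left of lens 2 (overall magnification ≈ 0.85).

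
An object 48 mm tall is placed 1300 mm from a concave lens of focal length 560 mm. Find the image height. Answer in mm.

For a concave lens, f = -560 mm.
1/d_i = 1/f − 1/d_o = 1/(-560.0) − 1/(1300) = -0.002555, so d_i = -391.4 mm.
m = −d_i/d_o = +0.3011.
|h_i| = |m|·h_o = 0.3011 × 48 = 14.5 mm. The image is virtual, upright and reduced, on the same side as the object.

14.5 mm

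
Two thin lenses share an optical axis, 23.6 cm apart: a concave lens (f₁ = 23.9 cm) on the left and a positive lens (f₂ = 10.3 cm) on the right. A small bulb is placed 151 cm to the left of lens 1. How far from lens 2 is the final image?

13.4 cm

Lens 1 is diverging, so f₁ = −23.9 cm.
Lens 1: 1/d_i1 = 1/f₁ − 1/d_o1 = 1/(-23.9) − 1/(151) = -0.04846, so d_i1 = -20.63 cm.
The intermediate image is 20.63 cm to the left of lens 1 (virtual), which is 23.6 − (-20.63) = 44.23 cm to the left of lens 2, so d_o2 = +44.23 cm.
Lens 2: 1/d_i2 = 1/f₂ − 1/d_o2 = 1/(10.3) − 1/(44.23) = 0.07448, so d_i2 = 13.4 cm.
The final image is real, 13.4 cm to the right of lens 2 (overall magnification ≈ -0.041).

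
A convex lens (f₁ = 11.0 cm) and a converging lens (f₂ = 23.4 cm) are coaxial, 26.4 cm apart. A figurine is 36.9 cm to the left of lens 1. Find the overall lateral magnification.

Lens 1: 1/d_i1 = 1/(11.0) − 1/(36.9) = 0.06381, so d_i1 = 15.67 cm; m₁ = −d_i1/d_o1 = -0.4247.
d_o2 = 26.4 − (15.67) = 10.73 cm.
Lens 2: 1/d_i2 = 1/(23.4) − 1/(10.73) = -0.05046, so d_i2 = -19.82 cm; m₂ = −d_i2/d_o2 = +1.847.
m = m₁·m₂ = (-0.4247)(+1.847) = -0.784.

m = -0.784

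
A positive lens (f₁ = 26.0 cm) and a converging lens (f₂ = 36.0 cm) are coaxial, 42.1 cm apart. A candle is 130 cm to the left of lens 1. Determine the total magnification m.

m = -0.341

Lens 1: 1/d_i1 = 1/(26.0) − 1/(130) = 0.03077, so d_i1 = 32.50 cm; m₁ = −d_i1/d_o1 = -0.2500.
d_o2 = 42.1 − (32.50) = 9.600 cm.
Lens 2: 1/d_i2 = 1/(36.0) − 1/(9.600) = -0.07639, so d_i2 = -13.09 cm; m₂ = −d_i2/d_o2 = +1.364.
m = m₁·m₂ = (-0.2500)(+1.364) = -0.341.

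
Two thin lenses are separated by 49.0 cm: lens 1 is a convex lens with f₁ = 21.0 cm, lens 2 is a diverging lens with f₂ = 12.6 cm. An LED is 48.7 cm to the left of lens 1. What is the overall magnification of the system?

Lens 1: 1/d_i1 = 1/(21.0) − 1/(48.7) = 0.02709, so d_i1 = 36.92 cm; m₁ = −d_i1/d_o1 = -0.7581.
d_o2 = 49.0 − (36.92) = 12.08 cm.
f₂ = −12.6 cm (diverging).
Lens 2: 1/d_i2 = 1/(-12.6) − 1/(12.08) = -0.1621, so d_i2 = -6.167 cm; m₂ = −d_i2/d_o2 = +0.5105.
m = m₁·m₂ = (-0.7581)(+0.5105) = -0.387.

m = -0.387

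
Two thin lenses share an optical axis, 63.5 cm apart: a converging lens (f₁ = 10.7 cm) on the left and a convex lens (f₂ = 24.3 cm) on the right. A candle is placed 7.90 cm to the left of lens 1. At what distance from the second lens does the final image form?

Lens 1: 1/d_i1 = 1/f₁ − 1/d_o1 = 1/(10.7) − 1/(7.90) = -0.03312, so d_i1 = -30.19 cm.
The intermediate image is 30.19 cm to the left of lens 1 (virtual), which is 63.5 − (-30.19) = 93.69 cm to the left of lens 2, so d_o2 = +93.69 cm.
Lens 2: 1/d_i2 = 1/f₂ − 1/d_o2 = 1/(24.3) − 1/(93.69) = 0.03048, so d_i2 = 32.8 cm.
The final image is real, 32.8 cm to the right of lens 2 (overall magnification ≈ -1.3).

32.8 cm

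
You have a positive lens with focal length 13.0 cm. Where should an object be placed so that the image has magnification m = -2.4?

18.4 cm

m = −d_i/d_o ⇒ d_i = −m·d_o.
1/f = 1/d_o + 1/d_i = 1/d_o − 1/(m·d_o) = (1 − 1/m)/d_o, so d_o = f(1 − 1/m) = (13.00)(1 − 1/(-2.4)) = 18.4 cm.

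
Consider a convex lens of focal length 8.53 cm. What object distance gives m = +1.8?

3.79 cm

m = −d_i/d_o ⇒ d_i = −m·d_o.
1/f = 1/d_o + 1/d_i = 1/d_o − 1/(m·d_o) = (1 − 1/m)/d_o, so d_o = f(1 − 1/m) = (8.530)(1 − 1/(+1.8)) = 3.79 cm.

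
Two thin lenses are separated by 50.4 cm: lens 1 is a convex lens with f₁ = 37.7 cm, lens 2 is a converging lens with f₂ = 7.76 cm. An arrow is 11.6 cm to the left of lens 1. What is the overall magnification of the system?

Lens 1: 1/d_i1 = 1/(37.7) − 1/(11.6) = -0.05968, so d_i1 = -16.76 cm; m₁ = −d_i1/d_o1 = +1.445.
d_o2 = 50.4 − (-16.76) = 67.16 cm.
Lens 2: 1/d_i2 = 1/(7.76) − 1/(67.16) = 0.1140, so d_i2 = 8.774 cm; m₂ = −d_i2/d_o2 = -0.1306.
m = m₁·m₂ = (+1.445)(-0.1306) = -0.189.

m = -0.189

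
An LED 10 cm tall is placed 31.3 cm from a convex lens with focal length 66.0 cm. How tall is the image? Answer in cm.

19.0 cm

1/d_i = 1/f − 1/d_o = 1/(66.00) − 1/(31.3) = -0.01680, so d_i = -59.53 cm.
m = −d_i/d_o = +1.902.
|h_i| = |m|·h_o = 1.902 × 10 = 19.0 cm. The image is virtual, upright and enlarged, on the same side as the object.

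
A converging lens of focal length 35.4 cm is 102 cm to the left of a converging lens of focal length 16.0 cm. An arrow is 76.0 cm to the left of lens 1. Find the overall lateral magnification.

Lens 1: 1/d_i1 = 1/(35.4) − 1/(76.0) = 0.01509, so d_i1 = 66.27 cm; m₁ = −d_i1/d_o1 = -0.8720.
d_o2 = 102 − (66.27) = 35.73 cm.
Lens 2: 1/d_i2 = 1/(16.0) − 1/(35.73) = 0.03451, so d_i2 = 28.98 cm; m₂ = −d_i2/d_o2 = -0.8109.
m = m₁·m₂ = (-0.8720)(-0.8109) = +0.707.

m = +0.707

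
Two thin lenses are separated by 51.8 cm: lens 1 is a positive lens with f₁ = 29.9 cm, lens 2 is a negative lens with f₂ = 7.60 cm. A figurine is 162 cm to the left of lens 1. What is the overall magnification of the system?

m = -0.0757

Lens 1: 1/d_i1 = 1/(29.9) − 1/(162) = 0.02727, so d_i1 = 36.67 cm; m₁ = −d_i1/d_o1 = -0.2264.
d_o2 = 51.8 − (36.67) = 15.13 cm.
f₂ = −7.60 cm (diverging).
Lens 2: 1/d_i2 = 1/(-7.60) − 1/(15.13) = -0.1977, so d_i2 = -5.059 cm; m₂ = −d_i2/d_o2 = +0.3344.
m = m₁·m₂ = (-0.2264)(+0.3344) = -0.0757.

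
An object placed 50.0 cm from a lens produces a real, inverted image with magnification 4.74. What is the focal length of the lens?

m = −d_i/d_o ⇒ d_i = −m·d_o = −(-4.74)·(50.0) = 237.0 cm.
1/f = 1/d_o + 1/d_i = 1/(50.0) + 1/(237.0) = 0.02422, so f = 41.3 cm.
Since f is positive, the lens is converging.

f = 41.3 cm (converging)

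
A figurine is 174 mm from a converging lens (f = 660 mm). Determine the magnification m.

1/d_i = 1/f − 1/d_o = 1/(660.0) − 1/(174) = -0.004232, so d_i = -236.3 mm.
m = −d_i/d_o = −(-236.3)/(174) = +1.36.
The image is virtual, upright and enlarged, on the same side as the object.

m = +1.36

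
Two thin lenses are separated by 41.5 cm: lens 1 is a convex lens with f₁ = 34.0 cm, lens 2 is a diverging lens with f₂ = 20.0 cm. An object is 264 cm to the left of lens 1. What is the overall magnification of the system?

Lens 1: 1/d_i1 = 1/(34.0) − 1/(264) = 0.02562, so d_i1 = 39.03 cm; m₁ = −d_i1/d_o1 = -0.1478.
d_o2 = 41.5 − (39.03) = 2.470 cm.
f₂ = −20.0 cm (diverging).
Lens 2: 1/d_i2 = 1/(-20.0) − 1/(2.470) = -0.4549, so d_i2 = -2.198 cm; m₂ = −d_i2/d_o2 = +0.8901.
m = m₁·m₂ = (-0.1478)(+0.8901) = -0.132.

m = -0.132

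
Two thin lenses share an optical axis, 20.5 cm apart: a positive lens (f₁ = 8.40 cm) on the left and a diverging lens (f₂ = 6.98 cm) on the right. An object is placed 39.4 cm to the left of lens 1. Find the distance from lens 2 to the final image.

Lens 1: 1/d_i1 = 1/f₁ − 1/d_o1 = 1/(8.40) − 1/(39.4) = 0.09367, so d_i1 = 10.68 cm.
The intermediate image is 10.68 cm to the right of lens 1, which is 20.5 − (10.68) = 9.820 cm to the left of lens 2, so d_o2 = +9.820 cm.
Lens 2 is diverging, so f₂ = −6.98 cm.
Lens 2: 1/d_i2 = 1/f₂ − 1/d_o2 = 1/(-6.98) − 1/(9.820) = -0.2451, so d_i2 = -4.08 cm.
The final image is virtual, 4.08 cm to the left of lens 2 (overall magnification ≈ -0.11).

4.08 cm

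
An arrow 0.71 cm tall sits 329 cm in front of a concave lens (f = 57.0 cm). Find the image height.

For a concave lens, f = -57.0 cm.
1/d_i = 1/f − 1/d_o = 1/(-57.00) − 1/(329) = -0.02058, so d_i = -48.58 cm.
m = −d_i/d_o = +0.1477.
|h_i| = |m|·h_o = 0.1477 × 0.71 = 0.105 cm. The image is virtual, upright and reduced, on the same side as the object.

0.105 cm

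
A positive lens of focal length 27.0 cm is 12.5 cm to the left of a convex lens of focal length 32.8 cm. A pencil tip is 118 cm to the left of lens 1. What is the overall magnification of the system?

Lens 1: 1/d_i1 = 1/(27.0) − 1/(118) = 0.02856, so d_i1 = 35.01 cm; m₁ = −d_i1/d_o1 = -0.2967.
d_o2 = 12.5 − (35.01) = -22.51 cm (virtual object).
Lens 2: 1/d_i2 = 1/(32.8) − 1/(-22.51) = 0.07491, so d_i2 = 13.35 cm; m₂ = −d_i2/d_o2 = +0.5930.
m = m₁·m₂ = (-0.2967)(+0.5930) = -0.176.

m = -0.176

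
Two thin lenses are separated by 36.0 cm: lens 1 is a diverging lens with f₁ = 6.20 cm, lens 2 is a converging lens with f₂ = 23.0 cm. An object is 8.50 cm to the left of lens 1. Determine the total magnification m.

m = -0.585

f₁ = −6.20 cm (diverging).
Lens 1: 1/d_i1 = 1/(-6.20) − 1/(8.50) = -0.2789, so d_i1 = -3.585 cm; m₁ = −d_i1/d_o1 = +0.4218.
d_o2 = 36.0 − (-3.585) = 39.59 cm.
Lens 2: 1/d_i2 = 1/(23.0) − 1/(39.59) = 0.01822, so d_i2 = 54.89 cm; m₂ = −d_i2/d_o2 = -1.386.
m = m₁·m₂ = (+0.4218)(-1.386) = -0.585.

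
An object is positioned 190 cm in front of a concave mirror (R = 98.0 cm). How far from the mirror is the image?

66.0 cm

f = R/2 = 98.0/2 = 49.00 cm.
Mirror equation: 1/v = 1/f − 1/u = 1/(49.00) − 1/(190) = 0.02041 − 0.005263 = 0.01515, so v = 66.0 cm.
The image is real, inverted and reduced, in front of the mirror.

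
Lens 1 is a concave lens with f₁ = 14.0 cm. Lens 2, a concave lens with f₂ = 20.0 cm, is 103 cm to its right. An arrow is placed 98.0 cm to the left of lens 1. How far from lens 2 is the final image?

17.0 cm

Lens 1 is diverging, so f₁ = −14.0 cm.
Lens 1: 1/d_i1 = 1/f₁ − 1/d_o1 = 1/(-14.0) − 1/(98.0) = -0.08163, so d_i1 = -12.25 cm.
The intermediate image is 12.25 cm to the left of lens 1 (virtual), which is 103 − (-12.25) = 115.2 cm to the left of lens 2, so d_o2 = +115.2 cm.
Lens 2 is diverging, so f₂ = −20.0 cm.
Lens 2: 1/d_i2 = 1/f₂ − 1/d_o2 = 1/(-20.0) − 1/(115.2) = -0.05868, so d_i2 = -17.0 cm.
The final image is virtual, 17.0 cm to the left of lens 2 (overall magnification ≈ 0.018).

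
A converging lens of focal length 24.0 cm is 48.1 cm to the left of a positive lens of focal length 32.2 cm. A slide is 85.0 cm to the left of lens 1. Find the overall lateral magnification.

m = -0.722

Lens 1: 1/d_i1 = 1/(24.0) − 1/(85.0) = 0.02990, so d_i1 = 33.44 cm; m₁ = −d_i1/d_o1 = -0.3934.
d_o2 = 48.1 − (33.44) = 14.66 cm.
Lens 2: 1/d_i2 = 1/(32.2) − 1/(14.66) = -0.03716, so d_i2 = -26.91 cm; m₂ = −d_i2/d_o2 = +1.836.
m = m₁·m₂ = (-0.3934)(+1.836) = -0.722.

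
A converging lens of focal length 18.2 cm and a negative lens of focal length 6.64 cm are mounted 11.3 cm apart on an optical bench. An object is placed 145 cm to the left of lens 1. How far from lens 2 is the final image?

Lens 1: 1/d_i1 = 1/f₁ − 1/d_o1 = 1/(18.2) − 1/(145) = 0.04805, so d_i1 = 20.81 cm.
The intermediate image is 20.81 cm to the right of lens 1, which lies 9.510 cm to the right of lens 2 — a virtual object — so d_o2 = −9.510 cm.
Lens 2 is diverging, so f₂ = −6.64 cm.
Lens 2: 1/d_i2 = 1/f₂ − 1/d_o2 = 1/(-6.64) − 1/(-9.510) = -0.04545, so d_i2 = -22.0 cm.
The final image is virtual, 22.0 cm to the left of lens 2 (overall magnification ≈ 0.33).

22.0 cm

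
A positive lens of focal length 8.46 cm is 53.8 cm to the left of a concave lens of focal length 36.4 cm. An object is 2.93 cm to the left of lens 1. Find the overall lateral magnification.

m = +0.588

Lens 1: 1/d_i1 = 1/(8.46) − 1/(2.93) = -0.2231, so d_i1 = -4.482 cm; m₁ = −d_i1/d_o1 = +1.530.
d_o2 = 53.8 − (-4.482) = 58.28 cm.
f₂ = −36.4 cm (diverging).
Lens 2: 1/d_i2 = 1/(-36.4) − 1/(58.28) = -0.04463, so d_i2 = -22.41 cm; m₂ = −d_i2/d_o2 = +0.3845.
m = m₁·m₂ = (+1.530)(+0.3845) = +0.588.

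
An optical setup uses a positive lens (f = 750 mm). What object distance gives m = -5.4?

m = −d_i/d_o ⇒ d_i = −m·d_o.
1/f = 1/d_o + 1/d_i = 1/d_o − 1/(m·d_o) = (1 − 1/m)/d_o, so d_o = f(1 − 1/m) = (750.0)(1 − 1/(-5.4)) = 889 mm.

889 mm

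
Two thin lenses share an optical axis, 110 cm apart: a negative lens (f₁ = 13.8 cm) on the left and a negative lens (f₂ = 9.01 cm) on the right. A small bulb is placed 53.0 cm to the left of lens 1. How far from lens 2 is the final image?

Lens 1 is diverging, so f₁ = −13.8 cm.
Lens 1: 1/d_i1 = 1/f₁ − 1/d_o1 = 1/(-13.8) − 1/(53.0) = -0.09133, so d_i1 = -10.95 cm.
The intermediate image is 10.95 cm to the left of lens 1 (virtual), which is 110 − (-10.95) = 121.0 cm to the left of lens 2, so d_o2 = +121.0 cm.
Lens 2 is diverging, so f₂ = −9.01 cm.
Lens 2: 1/d_i2 = 1/f₂ − 1/d_o2 = 1/(-9.01) − 1/(121.0) = -0.1193, so d_i2 = -8.39 cm.
The final image is virtual, 8.39 cm to the left of lens 2 (overall magnification ≈ 0.014).

8.39 cm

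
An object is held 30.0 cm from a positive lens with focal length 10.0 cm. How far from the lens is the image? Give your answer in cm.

15.0 cm

Thin-lens equation: 1/d_i = 1/f − 1/d_o = 1/(10.00) − 1/(30.0) = 0.1000 − 0.03333 = 0.06667, so d_i = 15.0 cm.
The image is real, inverted and reduced, on the far side of the lens.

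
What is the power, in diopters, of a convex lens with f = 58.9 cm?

P = +1.70 D

f = 58.9 cm = 0.589 m.
P = 1/f = 1/(0.589 m) = +1.70 D.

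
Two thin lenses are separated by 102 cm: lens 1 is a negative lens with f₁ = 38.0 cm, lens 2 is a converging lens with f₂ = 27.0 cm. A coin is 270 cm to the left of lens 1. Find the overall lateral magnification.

m = -0.0308

f₁ = −38.0 cm (diverging).
Lens 1: 1/d_i1 = 1/(-38.0) − 1/(270) = -0.03002, so d_i1 = -33.31 cm; m₁ = −d_i1/d_o1 = +0.1234.
d_o2 = 102 − (-33.31) = 135.3 cm.
Lens 2: 1/d_i2 = 1/(27.0) − 1/(135.3) = 0.02965, so d_i2 = 33.73 cm; m₂ = −d_i2/d_o2 = -0.2493.
m = m₁·m₂ = (+0.1234)(-0.2493) = -0.0308.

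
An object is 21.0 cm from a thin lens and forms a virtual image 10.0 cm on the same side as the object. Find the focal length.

Virtual image ⇒ d_i = −10.0 cm.
1/f = 1/d_o + 1/d_i = 1/(21.0) + 1/(-10.0) = -0.05238, so f = -19.1 cm.
Since f is negative, the thin lens is diverging.

f = -19.1 cm (diverging)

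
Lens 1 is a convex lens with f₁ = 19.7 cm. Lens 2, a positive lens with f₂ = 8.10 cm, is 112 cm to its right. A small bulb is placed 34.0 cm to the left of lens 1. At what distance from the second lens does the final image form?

Lens 1: 1/d_i1 = 1/f₁ − 1/d_o1 = 1/(19.7) − 1/(34.0) = 0.02135, so d_i1 = 46.84 cm.
The intermediate image is 46.84 cm to the right of lens 1, which is 112 − (46.84) = 65.16 cm to the left of lens 2, so d_o2 = +65.16 cm.
Lens 2: 1/d_i2 = 1/f₂ − 1/d_o2 = 1/(8.10) − 1/(65.16) = 0.1081, so d_i2 = 9.25 cm.
The final image is real, 9.25 cm to the right of lens 2 (overall magnification ≈ 0.20).

9.25 cm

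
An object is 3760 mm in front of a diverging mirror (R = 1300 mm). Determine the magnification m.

m = +0.147

f = R/2 = 1300/2 = 650.0 mm; for a diverging mirror, f = -650.0 mm.
1/d_i = 1/f − 1/d_o = 1/(-650.0) − 1/(3760) = -0.001804, so d_i = -554.2 mm.
m = −d_i/d_o = −(-554.2)/(3760) = +0.147.
The image is virtual, upright and reduced, behind the mirror.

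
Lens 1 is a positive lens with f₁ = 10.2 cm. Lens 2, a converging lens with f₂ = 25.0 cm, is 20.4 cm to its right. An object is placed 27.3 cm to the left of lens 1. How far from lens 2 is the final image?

Lens 1: 1/d_i1 = 1/f₁ − 1/d_o1 = 1/(10.2) − 1/(27.3) = 0.06141, so d_i1 = 16.28 cm.
The intermediate image is 16.28 cm to the right of lens 1, which is 20.4 − (16.28) = 4.120 cm to the left of lens 2, so d_o2 = +4.120 cm.
Lens 2: 1/d_i2 = 1/f₂ − 1/d_o2 = 1/(25.0) − 1/(4.120) = -0.2027, so d_i2 = -4.93 cm.
The final image is virtual, 4.93 cm to the left of lens 2 (overall magnification ≈ -0.71).

4.93 cm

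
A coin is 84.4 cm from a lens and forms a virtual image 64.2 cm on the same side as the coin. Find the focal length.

f = -268 cm (diverging)

Virtual image ⇒ d_i = −64.2 cm.
1/f = 1/d_o + 1/d_i = 1/(84.4) + 1/(-64.2) = -0.003728, so f = -268 cm.
Since f is negative, the lens is diverging.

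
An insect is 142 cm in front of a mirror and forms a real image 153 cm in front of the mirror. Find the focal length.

f = 73.6 cm (concave)

Real image ⇒ d_i = +153 cm.
1/f = 1/d_o + 1/d_i = 1/(142) + 1/(153) = 0.01358, so f = 73.6 cm.
Since f is positive, the mirror is concave.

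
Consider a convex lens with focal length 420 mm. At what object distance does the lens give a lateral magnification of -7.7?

475 mm

m = −d_i/d_o ⇒ d_i = −m·d_o.
1/f = 1/d_o + 1/d_i = 1/d_o − 1/(m·d_o) = (1 − 1/m)/d_o, so d_o = f(1 − 1/m) = (420.0)(1 − 1/(-7.7)) = 475 mm.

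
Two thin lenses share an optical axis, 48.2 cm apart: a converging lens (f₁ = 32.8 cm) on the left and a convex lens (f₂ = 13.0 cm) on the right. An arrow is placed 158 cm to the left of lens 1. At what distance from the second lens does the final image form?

Lens 1: 1/d_i1 = 1/f₁ − 1/d_o1 = 1/(32.8) − 1/(158) = 0.02416, so d_i1 = 41.39 cm.
The intermediate image is 41.39 cm to the right of lens 1, which is 48.2 − (41.39) = 6.810 cm to the left of lens 2, so d_o2 = +6.810 cm.
Lens 2: 1/d_i2 = 1/f₂ − 1/d_o2 = 1/(13.0) − 1/(6.810) = -0.06992, so d_i2 = -14.3 cm.
The final image is virtual, 14.3 cm to the left of lens 2 (overall magnification ≈ -0.55).

14.3 cm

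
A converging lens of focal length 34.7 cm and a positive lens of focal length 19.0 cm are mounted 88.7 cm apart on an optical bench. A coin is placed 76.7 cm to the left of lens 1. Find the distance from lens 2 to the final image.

76.0 cm

Lens 1: 1/d_i1 = 1/f₁ − 1/d_o1 = 1/(34.7) − 1/(76.7) = 0.01578, so d_i1 = 63.37 cm.
The intermediate image is 63.37 cm to the right of lens 1, which is 88.7 − (63.37) = 25.33 cm to the left of lens 2, so d_o2 = +25.33 cm.
Lens 2: 1/d_i2 = 1/f₂ − 1/d_o2 = 1/(19.0) − 1/(25.33) = 0.01315, so d_i2 = 76.0 cm.
The final image is real, 76.0 cm to the right of lens 2 (overall magnification ≈ 2.5).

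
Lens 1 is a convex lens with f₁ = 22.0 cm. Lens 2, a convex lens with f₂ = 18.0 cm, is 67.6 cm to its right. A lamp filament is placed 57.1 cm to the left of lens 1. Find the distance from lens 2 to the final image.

Lens 1: 1/d_i1 = 1/f₁ − 1/d_o1 = 1/(22.0) − 1/(57.1) = 0.02794, so d_i1 = 35.79 cm.
The intermediate image is 35.79 cm to the right of lens 1, which is 67.6 − (35.79) = 31.81 cm to the left of lens 2, so d_o2 = +31.81 cm.
Lens 2: 1/d_i2 = 1/f₂ − 1/d_o2 = 1/(18.0) − 1/(31.81) = 0.02412, so d_i2 = 41.5 cm.
The final image is real, 41.5 cm to the right of lens 2 (overall magnification ≈ 0.82).

41.5 cm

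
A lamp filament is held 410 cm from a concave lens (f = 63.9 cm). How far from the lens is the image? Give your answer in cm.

55.3 cm

For a concave lens, f = -63.9 cm.
Thin-lens equation: 1/d_i = 1/f − 1/d_o = 1/(-63.90) − 1/(410) = -0.01565 − 0.002439 = -0.01809, so d_i = -55.3 cm.
The image is virtual, upright and reduced, on the same side as the object.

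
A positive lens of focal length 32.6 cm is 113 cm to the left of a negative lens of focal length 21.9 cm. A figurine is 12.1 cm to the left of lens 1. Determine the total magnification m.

m = +0.226

Lens 1: 1/d_i1 = 1/(32.6) − 1/(12.1) = -0.05197, so d_i1 = -19.24 cm; m₁ = −d_i1/d_o1 = +1.590.
d_o2 = 113 − (-19.24) = 132.2 cm.
f₂ = −21.9 cm (diverging).
Lens 2: 1/d_i2 = 1/(-21.9) − 1/(132.2) = -0.05323, so d_i2 = -18.79 cm; m₂ = −d_i2/d_o2 = +0.1421.
m = m₁·m₂ = (+1.590)(+0.1421) = +0.226.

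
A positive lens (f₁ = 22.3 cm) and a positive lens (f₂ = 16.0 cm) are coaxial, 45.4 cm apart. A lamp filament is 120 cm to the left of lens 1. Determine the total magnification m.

Lens 1: 1/d_i1 = 1/(22.3) − 1/(120) = 0.03651, so d_i1 = 27.39 cm; m₁ = −d_i1/d_o1 = -0.2283.
d_o2 = 45.4 − (27.39) = 18.01 cm.
Lens 2: 1/d_i2 = 1/(16.0) − 1/(18.01) = 0.006975, so d_i2 = 143.4 cm; m₂ = −d_i2/d_o2 = -7.960.
m = m₁·m₂ = (-0.2283)(-7.960) = +1.82.

m = +1.82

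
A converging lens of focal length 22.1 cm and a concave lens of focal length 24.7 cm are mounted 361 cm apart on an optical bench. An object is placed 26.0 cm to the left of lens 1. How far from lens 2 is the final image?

22.1 cm

Lens 1: 1/d_i1 = 1/f₁ − 1/d_o1 = 1/(22.1) − 1/(26.0) = 0.006787, so d_i1 = 147.3 cm.
The intermediate image is 147.3 cm to the right of lens 1, which is 361 − (147.3) = 213.7 cm to the left of lens 2, so d_o2 = +213.7 cm.
Lens 2 is diverging, so f₂ = −24.7 cm.
Lens 2: 1/d_i2 = 1/f₂ − 1/d_o2 = 1/(-24.7) − 1/(213.7) = -0.04517, so d_i2 = -22.1 cm.
The final image is virtual, 22.1 cm to the left of lens 2 (overall magnification ≈ -0.59).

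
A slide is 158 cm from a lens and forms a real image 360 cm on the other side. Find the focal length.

Real image ⇒ d_i = +360 cm.
1/f = 1/d_o + 1/d_i = 1/(158) + 1/(360) = 0.009107, so f = 110 cm.
Since f is positive, the lens is converging.

f = 110 cm (converging)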